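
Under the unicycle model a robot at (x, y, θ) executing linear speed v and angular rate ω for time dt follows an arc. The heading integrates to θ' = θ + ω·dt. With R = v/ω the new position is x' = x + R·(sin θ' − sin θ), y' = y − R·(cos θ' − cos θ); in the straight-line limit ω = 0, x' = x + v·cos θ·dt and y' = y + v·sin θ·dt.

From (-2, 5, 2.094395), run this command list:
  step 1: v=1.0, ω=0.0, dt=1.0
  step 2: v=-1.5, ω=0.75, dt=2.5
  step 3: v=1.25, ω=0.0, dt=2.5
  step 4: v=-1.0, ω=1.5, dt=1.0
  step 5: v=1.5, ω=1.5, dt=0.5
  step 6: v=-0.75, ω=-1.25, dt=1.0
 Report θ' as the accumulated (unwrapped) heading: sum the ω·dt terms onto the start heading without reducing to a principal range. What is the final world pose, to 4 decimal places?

(-1.2944, 4.2555, 4.9694)

step 1: θ'=2.0944 (straight) → pose (-2.5000, 5.8660, 2.0944)
step 2: θ'=3.9694 (R=-2.0000) → pose (0.7049, 5.5130, 3.9694)
step 3: θ'=3.9694 (straight) → pose (-1.4091, 3.2116, 3.9694)
step 4: θ'=5.4694 (R=-0.6667) → pose (-1.4155, 4.1205, 5.4694)
step 5: θ'=6.2194 (R=1.0000) → pose (-0.7523, 3.8092, 6.2194)
step 6: θ'=4.9694 (R=0.6000) → pose (-1.2944, 4.2555, 4.9694)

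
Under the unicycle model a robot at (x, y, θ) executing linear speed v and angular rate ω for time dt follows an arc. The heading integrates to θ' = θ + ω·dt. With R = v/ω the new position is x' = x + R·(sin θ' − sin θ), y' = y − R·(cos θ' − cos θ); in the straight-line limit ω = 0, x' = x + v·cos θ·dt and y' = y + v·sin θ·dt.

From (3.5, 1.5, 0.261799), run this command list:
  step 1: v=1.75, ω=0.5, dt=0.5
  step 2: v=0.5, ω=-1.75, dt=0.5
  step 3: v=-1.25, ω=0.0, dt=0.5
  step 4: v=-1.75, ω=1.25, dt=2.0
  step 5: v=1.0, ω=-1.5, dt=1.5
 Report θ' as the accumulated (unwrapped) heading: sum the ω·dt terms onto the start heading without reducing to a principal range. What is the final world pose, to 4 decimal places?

step 1: θ'=0.5118 (R=3.5000) → pose (4.3082, 1.8292, 0.5118)
step 2: θ'=-0.3632 (R=-0.2857) → pose (4.5497, 1.8472, -0.3632)
step 3: θ'=-0.3632 (straight) → pose (3.9655, 2.0692, -0.3632)
step 4: θ'=2.1368 (R=-1.4000) → pose (2.2864, 0.0098, 2.1368)
step 5: θ'=-0.1132 (R=-0.6667) → pose (2.9244, 1.0297, -0.1132)

(2.9244, 1.0297, -0.1132)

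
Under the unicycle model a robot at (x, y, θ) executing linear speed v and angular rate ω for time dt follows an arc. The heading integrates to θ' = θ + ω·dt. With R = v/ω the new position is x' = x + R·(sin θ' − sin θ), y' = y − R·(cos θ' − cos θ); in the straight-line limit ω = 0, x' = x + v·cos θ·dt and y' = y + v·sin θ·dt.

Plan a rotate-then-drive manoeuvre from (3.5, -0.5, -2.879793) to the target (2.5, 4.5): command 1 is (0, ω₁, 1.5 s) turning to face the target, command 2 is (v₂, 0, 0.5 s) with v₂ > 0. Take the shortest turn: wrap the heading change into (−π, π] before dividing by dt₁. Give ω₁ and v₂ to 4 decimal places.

ω₁ = -1.0901, v₂ = 10.1980

heading to target = atan2(4.5−-0.5, 2.5−3.5) = 1.7682
Δθ = wrap(1.7682 − -2.8798) = -1.6352; ω₁ = Δθ/dt₁ = -1.0901
distance = √((2.5−3.5)² + (4.5−-0.5)²) = 5.0990; v₂ = distance/dt₂ = 10.1980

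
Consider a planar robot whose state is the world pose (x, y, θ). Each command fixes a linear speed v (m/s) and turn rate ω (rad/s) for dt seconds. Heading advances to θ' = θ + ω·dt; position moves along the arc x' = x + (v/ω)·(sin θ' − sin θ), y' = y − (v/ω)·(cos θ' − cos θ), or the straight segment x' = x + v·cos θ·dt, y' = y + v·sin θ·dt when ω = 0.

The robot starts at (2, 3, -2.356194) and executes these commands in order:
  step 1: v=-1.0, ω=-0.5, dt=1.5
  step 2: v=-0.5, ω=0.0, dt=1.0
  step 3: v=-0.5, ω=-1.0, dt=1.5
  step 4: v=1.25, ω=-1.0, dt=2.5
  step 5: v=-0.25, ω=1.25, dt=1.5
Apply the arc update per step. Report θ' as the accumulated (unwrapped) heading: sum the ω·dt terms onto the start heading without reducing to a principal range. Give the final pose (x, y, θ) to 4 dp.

(6.1971, 4.1012, -5.2312)

step 1: θ'=-3.1062 (R=2.0000) → pose (3.3434, 3.5845, -3.1062)
step 2: θ'=-3.1062 (straight) → pose (3.8431, 3.6022, -3.1062)
step 3: θ'=-4.6062 (R=0.5000) → pose (4.3580, 3.1555, -4.6062)
step 4: θ'=-7.1062 (R=-1.2500) → pose (6.5174, 4.1381, -7.1062)
step 5: θ'=-5.2312 (R=-0.2000) → pose (6.1971, 4.1012, -5.2312)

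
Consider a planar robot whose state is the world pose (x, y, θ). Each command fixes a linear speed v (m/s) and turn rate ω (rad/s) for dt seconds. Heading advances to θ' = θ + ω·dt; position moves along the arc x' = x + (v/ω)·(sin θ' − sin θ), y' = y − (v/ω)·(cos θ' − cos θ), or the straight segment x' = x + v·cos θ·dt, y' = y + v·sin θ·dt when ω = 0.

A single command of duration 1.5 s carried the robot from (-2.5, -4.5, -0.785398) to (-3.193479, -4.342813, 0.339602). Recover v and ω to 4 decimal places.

Δθ = 0.339602 − -0.785398 = 1.125000
ω = Δθ/dt = 1.125000/1.5 = 0.7500
R = Δx/(sin θ' − sin θ) = -0.6667
v = R·ω = -0.6667·0.7500 = -0.5000

v = -0.5000, ω = 0.7500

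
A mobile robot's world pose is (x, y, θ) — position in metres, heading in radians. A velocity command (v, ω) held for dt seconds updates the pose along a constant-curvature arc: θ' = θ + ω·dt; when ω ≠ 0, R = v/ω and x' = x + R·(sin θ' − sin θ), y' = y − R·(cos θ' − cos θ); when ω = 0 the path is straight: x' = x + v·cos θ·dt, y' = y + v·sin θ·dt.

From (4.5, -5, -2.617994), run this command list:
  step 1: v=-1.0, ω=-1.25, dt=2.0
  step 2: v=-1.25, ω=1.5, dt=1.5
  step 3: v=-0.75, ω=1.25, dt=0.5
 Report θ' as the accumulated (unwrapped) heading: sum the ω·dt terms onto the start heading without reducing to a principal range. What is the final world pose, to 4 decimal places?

step 1: θ'=-5.1180 (R=0.8000) → pose (5.6351, -6.0085, -5.1180)
step 2: θ'=-2.8680 (R=-0.8333) → pose (6.6260, -7.1396, -2.8680)
step 3: θ'=-2.2430 (R=-0.6000) → pose (6.9333, -6.9356, -2.2430)

(6.9333, -6.9356, -2.2430)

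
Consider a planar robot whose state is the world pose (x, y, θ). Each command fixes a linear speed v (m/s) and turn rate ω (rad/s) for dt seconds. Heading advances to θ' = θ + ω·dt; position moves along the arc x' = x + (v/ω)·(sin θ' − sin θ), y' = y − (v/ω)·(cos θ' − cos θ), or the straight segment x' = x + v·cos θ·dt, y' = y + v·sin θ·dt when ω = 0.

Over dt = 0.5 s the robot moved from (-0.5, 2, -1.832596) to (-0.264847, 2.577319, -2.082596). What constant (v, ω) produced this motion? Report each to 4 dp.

v = -1.2500, ω = -0.5000

Δθ = -2.082596 − -1.832596 = -0.250000
ω = Δθ/dt = -0.250000/0.5 = -0.5000
R = −Δy/(cos θ' − cos θ) = 2.5000
v = R·ω = 2.5000·-0.5000 = -1.2500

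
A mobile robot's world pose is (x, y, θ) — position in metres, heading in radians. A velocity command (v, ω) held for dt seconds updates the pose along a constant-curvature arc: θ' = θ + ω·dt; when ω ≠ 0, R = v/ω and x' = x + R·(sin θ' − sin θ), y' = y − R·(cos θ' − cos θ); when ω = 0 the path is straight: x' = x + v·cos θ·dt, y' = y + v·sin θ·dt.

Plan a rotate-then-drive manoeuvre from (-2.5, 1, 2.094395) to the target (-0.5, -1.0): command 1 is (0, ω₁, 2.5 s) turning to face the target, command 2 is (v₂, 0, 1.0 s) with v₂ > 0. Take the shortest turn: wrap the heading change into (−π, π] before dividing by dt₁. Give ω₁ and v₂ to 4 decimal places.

ω₁ = -1.1519, v₂ = 2.8284

heading to target = atan2(-1−1, -0.5−-2.5) = -0.7854
Δθ = wrap(-0.7854 − 2.0944) = -2.8798; ω₁ = Δθ/dt₁ = -1.1519
distance = √((-0.5−-2.5)² + (-1−1)²) = 2.8284; v₂ = distance/dt₂ = 2.8284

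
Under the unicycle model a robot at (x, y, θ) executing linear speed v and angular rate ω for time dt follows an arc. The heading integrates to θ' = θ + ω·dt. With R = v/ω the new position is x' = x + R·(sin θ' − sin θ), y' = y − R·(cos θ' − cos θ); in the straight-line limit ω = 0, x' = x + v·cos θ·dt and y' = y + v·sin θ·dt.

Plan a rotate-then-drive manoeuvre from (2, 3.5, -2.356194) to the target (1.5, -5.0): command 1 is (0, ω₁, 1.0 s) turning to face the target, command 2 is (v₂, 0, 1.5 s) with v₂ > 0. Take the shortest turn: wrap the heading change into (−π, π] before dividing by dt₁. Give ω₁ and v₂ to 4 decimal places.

ω₁ = 0.7266, v₂ = 5.6765

heading to target = atan2(-5−3.5, 1.5−2) = -1.6296
Δθ = wrap(-1.6296 − -2.3562) = 0.7266; ω₁ = Δθ/dt₁ = 0.7266
distance = √((1.5−2)² + (-5−3.5)²) = 8.5147; v₂ = distance/dt₂ = 5.6765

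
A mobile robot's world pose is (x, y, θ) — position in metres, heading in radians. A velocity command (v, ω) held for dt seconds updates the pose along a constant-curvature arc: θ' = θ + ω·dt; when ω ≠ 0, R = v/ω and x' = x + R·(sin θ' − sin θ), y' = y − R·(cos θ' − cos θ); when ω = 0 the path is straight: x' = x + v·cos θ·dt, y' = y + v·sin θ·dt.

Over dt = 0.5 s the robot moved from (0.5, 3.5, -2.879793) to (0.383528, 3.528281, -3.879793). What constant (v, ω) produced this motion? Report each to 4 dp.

Δθ = -3.879793 − -2.879793 = -1.000000
ω = Δθ/dt = -1.000000/0.5 = -2.0000
R = Δx/(sin θ' − sin θ) = -0.1250
v = R·ω = -0.1250·-2.0000 = 0.2500

v = 0.2500, ω = -2.0000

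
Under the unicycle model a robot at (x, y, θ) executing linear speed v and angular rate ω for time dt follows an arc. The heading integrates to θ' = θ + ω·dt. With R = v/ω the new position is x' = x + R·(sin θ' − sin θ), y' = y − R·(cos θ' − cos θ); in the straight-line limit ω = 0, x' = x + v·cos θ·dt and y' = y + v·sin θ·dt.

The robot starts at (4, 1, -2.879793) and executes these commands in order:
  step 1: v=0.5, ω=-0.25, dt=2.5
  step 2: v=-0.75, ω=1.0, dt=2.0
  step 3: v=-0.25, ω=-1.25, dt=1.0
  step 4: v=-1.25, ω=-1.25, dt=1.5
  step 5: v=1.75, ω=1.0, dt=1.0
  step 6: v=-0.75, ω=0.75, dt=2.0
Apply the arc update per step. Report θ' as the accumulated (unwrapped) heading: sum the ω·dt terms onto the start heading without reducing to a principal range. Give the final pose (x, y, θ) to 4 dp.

(5.6782, 2.9217, -2.1298)

step 1: θ'=-3.5048 (R=-2.0000) → pose (2.7718, 1.0623, -3.5048)
step 2: θ'=-1.5048 (R=-0.7500) → pose (3.7866, 1.8129, -1.5048)
step 3: θ'=-2.7548 (R=0.2000) → pose (3.9108, 2.0113, -2.7548)
step 4: θ'=-4.6298 (R=1.0000) → pose (5.2846, 1.1677, -4.6298)
step 5: θ'=-3.6298 (R=1.7500) → pose (4.3614, 2.5688, -3.6298)
step 6: θ'=-2.1298 (R=-1.0000) → pose (5.6782, 2.9217, -2.1298)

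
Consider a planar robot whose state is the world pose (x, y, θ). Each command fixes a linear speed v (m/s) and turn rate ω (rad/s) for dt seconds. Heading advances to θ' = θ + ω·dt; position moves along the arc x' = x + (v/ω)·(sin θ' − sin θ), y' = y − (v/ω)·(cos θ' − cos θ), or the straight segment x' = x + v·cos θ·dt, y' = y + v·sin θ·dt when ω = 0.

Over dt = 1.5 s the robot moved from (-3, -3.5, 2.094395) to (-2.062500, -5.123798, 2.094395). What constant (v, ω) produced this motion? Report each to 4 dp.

Δθ = 2.094395 − 2.094395 = 0.000000
ω = Δθ/dt = 0.000000/1.5 = 0.0000
ω = 0 → v = (Δx·cos θ + Δy·sin θ)/dt = -1.2500

v = -1.2500, ω = 0.0000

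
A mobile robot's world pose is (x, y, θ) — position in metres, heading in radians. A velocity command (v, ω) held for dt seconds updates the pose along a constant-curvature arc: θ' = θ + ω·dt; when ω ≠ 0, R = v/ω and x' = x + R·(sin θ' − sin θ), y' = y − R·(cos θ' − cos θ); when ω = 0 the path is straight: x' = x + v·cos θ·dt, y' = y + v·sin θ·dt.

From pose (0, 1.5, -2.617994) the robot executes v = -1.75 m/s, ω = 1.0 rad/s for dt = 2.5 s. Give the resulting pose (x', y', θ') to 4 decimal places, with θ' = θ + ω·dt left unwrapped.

(-0.6690, 4.7534, -0.1180)

θ' = -2.6180 + 1.0·2.5 = -0.1180
R = v/ω = -1.75/1.0 = -1.7500
x' = 0 + -1.7500·(sin -0.1180 − sin -2.6180) = -0.6690
y' = 1.5 − -1.7500·(cos -0.1180 − cos -2.6180) = 4.7534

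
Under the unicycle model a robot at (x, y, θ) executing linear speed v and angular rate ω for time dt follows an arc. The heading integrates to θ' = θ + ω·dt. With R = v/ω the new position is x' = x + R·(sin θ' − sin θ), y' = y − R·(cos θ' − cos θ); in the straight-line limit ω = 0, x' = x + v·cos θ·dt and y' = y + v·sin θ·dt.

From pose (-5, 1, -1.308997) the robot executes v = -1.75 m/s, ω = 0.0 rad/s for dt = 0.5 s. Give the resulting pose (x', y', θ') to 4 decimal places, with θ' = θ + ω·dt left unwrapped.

θ' = -1.3090 + 0.0·0.5 = -1.3090
ω = 0 → straight: x' = -5 + -1.75·cos(-1.3090)·0.5 = -5.2265
y' = 1 + -1.75·sin(-1.3090)·0.5 = 1.8452

(-5.2265, 1.8452, -1.3090)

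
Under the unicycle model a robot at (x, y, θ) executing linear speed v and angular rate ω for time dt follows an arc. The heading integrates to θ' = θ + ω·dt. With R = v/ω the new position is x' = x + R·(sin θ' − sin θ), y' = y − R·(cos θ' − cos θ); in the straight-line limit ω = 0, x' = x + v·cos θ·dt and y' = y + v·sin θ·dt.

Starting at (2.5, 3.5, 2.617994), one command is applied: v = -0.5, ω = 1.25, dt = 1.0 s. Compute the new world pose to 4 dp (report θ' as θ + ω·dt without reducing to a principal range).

(2.9657, 3.5474, 3.8680)

θ' = 2.6180 + 1.25·1.0 = 3.8680
R = v/ω = -0.5/1.25 = -0.4000
x' = 2.5 + -0.4000·(sin 3.8680 − sin 2.6180) = 2.9657
y' = 3.5 − -0.4000·(cos 3.8680 − cos 2.6180) = 3.5474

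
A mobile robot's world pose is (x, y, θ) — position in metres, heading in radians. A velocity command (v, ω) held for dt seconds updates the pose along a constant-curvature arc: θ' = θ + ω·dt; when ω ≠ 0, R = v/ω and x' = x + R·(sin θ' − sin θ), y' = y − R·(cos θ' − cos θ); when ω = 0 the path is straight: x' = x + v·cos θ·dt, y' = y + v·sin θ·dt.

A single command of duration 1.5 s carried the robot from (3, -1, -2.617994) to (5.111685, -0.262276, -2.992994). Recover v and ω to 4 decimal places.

Δθ = -2.992994 − -2.617994 = -0.375000
ω = Δθ/dt = -0.375000/1.5 = -0.2500
R = Δx/(sin θ' − sin θ) = 6.0000
v = R·ω = 6.0000·-0.2500 = -1.5000

v = -1.5000, ω = -0.2500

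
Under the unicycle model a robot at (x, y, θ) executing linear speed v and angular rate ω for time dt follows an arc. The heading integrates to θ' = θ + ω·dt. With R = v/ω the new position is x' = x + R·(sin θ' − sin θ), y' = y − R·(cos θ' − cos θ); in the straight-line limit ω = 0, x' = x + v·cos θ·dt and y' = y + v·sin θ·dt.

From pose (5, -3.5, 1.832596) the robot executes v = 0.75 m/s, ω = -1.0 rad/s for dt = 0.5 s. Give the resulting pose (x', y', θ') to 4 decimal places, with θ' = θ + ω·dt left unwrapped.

θ' = 1.8326 + -1.0·0.5 = 1.3326
R = v/ω = 0.75/-1.0 = -0.7500
x' = 5 + -0.7500·(sin 1.3326 − sin 1.8326) = 4.9956
y' = -3.5 − -0.7500·(cos 1.3326 − cos 1.8326) = -3.1289

(4.9956, -3.1289, 1.3326)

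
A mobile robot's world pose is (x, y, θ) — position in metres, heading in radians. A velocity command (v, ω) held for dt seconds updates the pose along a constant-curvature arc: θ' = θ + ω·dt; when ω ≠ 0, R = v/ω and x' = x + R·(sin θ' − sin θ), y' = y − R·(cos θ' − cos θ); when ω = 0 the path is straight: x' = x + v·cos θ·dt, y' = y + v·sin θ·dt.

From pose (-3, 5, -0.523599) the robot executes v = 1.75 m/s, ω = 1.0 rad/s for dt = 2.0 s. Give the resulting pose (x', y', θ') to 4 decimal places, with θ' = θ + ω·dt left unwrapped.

(-0.3828, 6.3506, 1.4764)

θ' = -0.5236 + 1.0·2.0 = 1.4764
R = v/ω = 1.75/1.0 = 1.7500
x' = -3 + 1.7500·(sin 1.4764 − sin -0.5236) = -0.3828
y' = 5 − 1.7500·(cos 1.4764 − cos -0.5236) = 6.3506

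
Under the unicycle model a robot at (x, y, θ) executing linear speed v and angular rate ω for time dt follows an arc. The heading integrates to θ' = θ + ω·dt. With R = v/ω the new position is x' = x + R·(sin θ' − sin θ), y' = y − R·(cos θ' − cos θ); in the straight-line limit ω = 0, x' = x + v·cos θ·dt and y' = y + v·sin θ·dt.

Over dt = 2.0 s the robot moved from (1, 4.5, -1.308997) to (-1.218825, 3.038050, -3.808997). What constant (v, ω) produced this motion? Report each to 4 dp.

Δθ = -3.808997 − -1.308997 = -2.500000
ω = Δθ/dt = -2.500000/2.0 = -1.2500
R = Δx/(sin θ' − sin θ) = -1.4000
v = R·ω = -1.4000·-1.2500 = 1.7500

v = 1.7500, ω = -1.2500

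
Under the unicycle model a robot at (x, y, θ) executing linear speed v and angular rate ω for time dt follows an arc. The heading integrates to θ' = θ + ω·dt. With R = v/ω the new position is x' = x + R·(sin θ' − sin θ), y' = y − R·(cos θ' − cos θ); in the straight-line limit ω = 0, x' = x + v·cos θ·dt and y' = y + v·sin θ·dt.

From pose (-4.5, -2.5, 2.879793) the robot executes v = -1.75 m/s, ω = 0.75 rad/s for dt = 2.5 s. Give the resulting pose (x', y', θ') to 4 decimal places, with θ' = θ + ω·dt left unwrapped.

θ' = 2.8798 + 0.75·2.5 = 4.7548
R = v/ω = -1.75/0.75 = -2.3333
x' = -4.5 + -2.3333·(sin 4.7548 − sin 2.8798) = -1.5649
y' = -2.5 − -2.3333·(cos 4.7548 − cos 2.8798) = -0.1473

(-1.5649, -0.1473, 4.7548)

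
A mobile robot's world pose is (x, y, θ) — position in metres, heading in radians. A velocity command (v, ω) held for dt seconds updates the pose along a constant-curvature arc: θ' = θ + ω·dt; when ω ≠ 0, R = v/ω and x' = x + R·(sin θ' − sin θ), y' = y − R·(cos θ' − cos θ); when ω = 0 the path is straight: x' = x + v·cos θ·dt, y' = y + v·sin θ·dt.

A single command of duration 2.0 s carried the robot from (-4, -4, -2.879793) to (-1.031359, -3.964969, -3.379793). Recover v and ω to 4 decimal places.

v = -1.5000, ω = -0.2500

Δθ = -3.379793 − -2.879793 = -0.500000
ω = Δθ/dt = -0.500000/2.0 = -0.2500
R = Δx/(sin θ' − sin θ) = 6.0000
v = R·ω = 6.0000·-0.2500 = -1.5000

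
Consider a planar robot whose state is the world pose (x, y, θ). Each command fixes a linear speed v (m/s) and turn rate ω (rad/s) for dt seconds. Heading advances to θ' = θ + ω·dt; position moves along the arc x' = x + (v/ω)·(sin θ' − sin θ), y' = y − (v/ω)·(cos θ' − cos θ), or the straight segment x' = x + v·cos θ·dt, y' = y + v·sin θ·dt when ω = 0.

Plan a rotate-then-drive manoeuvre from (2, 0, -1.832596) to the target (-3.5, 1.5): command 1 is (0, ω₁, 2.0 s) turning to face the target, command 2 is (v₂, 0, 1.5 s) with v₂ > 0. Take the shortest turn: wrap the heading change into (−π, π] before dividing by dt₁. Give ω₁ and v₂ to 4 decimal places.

heading to target = atan2(1.5−0, -3.5−2) = 2.8753
Δθ = wrap(2.8753 − -1.8326) = -1.5752; ω₁ = Δθ/dt₁ = -0.7876
distance = √((-3.5−2)² + (1.5−0)²) = 5.7009; v₂ = distance/dt₂ = 3.8006

ω₁ = -0.7876, v₂ = 3.8006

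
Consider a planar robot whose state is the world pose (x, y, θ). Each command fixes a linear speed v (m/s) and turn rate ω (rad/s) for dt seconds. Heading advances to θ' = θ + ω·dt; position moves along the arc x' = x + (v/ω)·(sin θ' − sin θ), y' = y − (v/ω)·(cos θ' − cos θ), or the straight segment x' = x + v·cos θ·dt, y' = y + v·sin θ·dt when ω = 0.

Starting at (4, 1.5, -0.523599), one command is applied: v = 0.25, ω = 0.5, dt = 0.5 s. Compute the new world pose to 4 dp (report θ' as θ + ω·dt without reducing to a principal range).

(4.1149, 1.4516, -0.2736)

θ' = -0.5236 + 0.5·0.5 = -0.2736
R = v/ω = 0.25/0.5 = 0.5000
x' = 4 + 0.5000·(sin -0.2736 − sin -0.5236) = 4.1149
y' = 1.5 − 0.5000·(cos -0.2736 − cos -0.5236) = 1.4516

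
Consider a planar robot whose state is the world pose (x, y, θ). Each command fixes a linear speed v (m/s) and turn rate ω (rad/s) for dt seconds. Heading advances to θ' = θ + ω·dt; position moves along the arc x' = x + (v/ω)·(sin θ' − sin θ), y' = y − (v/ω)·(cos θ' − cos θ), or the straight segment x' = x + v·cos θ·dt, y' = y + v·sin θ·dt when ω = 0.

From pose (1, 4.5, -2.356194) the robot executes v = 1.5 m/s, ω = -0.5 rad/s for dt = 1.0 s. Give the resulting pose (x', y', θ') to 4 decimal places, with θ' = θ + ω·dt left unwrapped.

(-0.2767, 3.7427, -2.8562)

θ' = -2.3562 + -0.5·1.0 = -2.8562
R = v/ω = 1.5/-0.5 = -3.0000
x' = 1 + -3.0000·(sin -2.8562 − sin -2.3562) = -0.2767
y' = 4.5 − -3.0000·(cos -2.8562 − cos -2.3562) = 3.7427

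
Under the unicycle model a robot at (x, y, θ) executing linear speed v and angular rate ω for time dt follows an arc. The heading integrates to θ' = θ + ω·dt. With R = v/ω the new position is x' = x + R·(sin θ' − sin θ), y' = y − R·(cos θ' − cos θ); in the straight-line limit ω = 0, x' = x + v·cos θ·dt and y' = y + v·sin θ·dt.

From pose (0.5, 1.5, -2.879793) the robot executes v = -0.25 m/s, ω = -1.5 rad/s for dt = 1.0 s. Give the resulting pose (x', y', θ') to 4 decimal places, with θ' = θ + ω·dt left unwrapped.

(0.7007, 1.3934, -4.3798)

θ' = -2.8798 + -1.5·1.0 = -4.3798
R = v/ω = -0.25/-1.5 = 0.1667
x' = 0.5 + 0.1667·(sin -4.3798 − sin -2.8798) = 0.7007
y' = 1.5 − 0.1667·(cos -4.3798 − cos -2.8798) = 1.3934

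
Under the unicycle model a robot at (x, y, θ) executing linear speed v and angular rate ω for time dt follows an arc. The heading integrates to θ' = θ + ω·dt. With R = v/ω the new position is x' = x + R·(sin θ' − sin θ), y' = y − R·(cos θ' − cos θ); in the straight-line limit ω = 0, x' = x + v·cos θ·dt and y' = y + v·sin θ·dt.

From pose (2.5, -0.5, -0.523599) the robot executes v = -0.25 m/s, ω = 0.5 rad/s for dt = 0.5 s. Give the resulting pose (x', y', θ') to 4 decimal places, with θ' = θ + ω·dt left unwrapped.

(2.3851, -0.4516, -0.2736)

θ' = -0.5236 + 0.5·0.5 = -0.2736
R = v/ω = -0.25/0.5 = -0.5000
x' = 2.5 + -0.5000·(sin -0.2736 − sin -0.5236) = 2.3851
y' = -0.5 − -0.5000·(cos -0.2736 − cos -0.5236) = -0.4516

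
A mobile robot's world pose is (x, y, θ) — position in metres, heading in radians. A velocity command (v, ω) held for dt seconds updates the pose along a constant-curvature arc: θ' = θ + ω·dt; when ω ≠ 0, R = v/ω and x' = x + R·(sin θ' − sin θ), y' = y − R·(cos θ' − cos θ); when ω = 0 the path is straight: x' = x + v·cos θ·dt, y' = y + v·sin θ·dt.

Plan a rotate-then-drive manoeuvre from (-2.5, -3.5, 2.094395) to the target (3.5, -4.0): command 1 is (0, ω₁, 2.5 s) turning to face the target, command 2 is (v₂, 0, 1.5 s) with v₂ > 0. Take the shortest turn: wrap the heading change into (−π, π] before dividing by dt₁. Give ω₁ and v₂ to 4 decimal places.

ω₁ = -0.8710, v₂ = 4.0139

heading to target = atan2(-4−-3.5, 3.5−-2.5) = -0.0831
Δθ = wrap(-0.0831 − 2.0944) = -2.1775; ω₁ = Δθ/dt₁ = -0.8710
distance = √((3.5−-2.5)² + (-4−-3.5)²) = 6.0208; v₂ = distance/dt₂ = 4.0139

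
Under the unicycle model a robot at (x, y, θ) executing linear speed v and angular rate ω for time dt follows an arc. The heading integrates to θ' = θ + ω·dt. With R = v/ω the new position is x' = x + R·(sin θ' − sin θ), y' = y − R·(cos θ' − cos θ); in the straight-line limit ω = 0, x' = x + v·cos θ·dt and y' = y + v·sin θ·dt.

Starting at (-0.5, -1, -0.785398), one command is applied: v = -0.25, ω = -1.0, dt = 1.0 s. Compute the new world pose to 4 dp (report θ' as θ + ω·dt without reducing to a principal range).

θ' = -0.7854 + -1.0·1.0 = -1.7854
R = v/ω = -0.25/-1.0 = 0.2500
x' = -0.5 + 0.2500·(sin -1.7854 − sin -0.7854) = -0.5675
y' = -1 − 0.2500·(cos -1.7854 − cos -0.7854) = -0.7700

(-0.5675, -0.7700, -1.7854)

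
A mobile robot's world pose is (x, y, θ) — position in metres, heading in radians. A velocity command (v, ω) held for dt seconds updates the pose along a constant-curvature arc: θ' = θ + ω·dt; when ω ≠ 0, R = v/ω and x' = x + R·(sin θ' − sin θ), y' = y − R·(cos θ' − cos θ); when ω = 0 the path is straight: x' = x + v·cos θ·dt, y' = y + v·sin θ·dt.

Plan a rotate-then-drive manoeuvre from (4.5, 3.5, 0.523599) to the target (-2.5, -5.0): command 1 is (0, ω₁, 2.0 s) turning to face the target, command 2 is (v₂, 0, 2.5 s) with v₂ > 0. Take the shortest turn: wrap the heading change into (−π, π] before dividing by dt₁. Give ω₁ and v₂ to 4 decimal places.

ω₁ = -1.3917, v₂ = 4.4045

heading to target = atan2(-5−3.5, -2.5−4.5) = -2.2597
Δθ = wrap(-2.2597 − 0.5236) = -2.7833; ω₁ = Δθ/dt₁ = -1.3917
distance = √((-2.5−4.5)² + (-5−3.5)²) = 11.0114; v₂ = distance/dt₂ = 4.4045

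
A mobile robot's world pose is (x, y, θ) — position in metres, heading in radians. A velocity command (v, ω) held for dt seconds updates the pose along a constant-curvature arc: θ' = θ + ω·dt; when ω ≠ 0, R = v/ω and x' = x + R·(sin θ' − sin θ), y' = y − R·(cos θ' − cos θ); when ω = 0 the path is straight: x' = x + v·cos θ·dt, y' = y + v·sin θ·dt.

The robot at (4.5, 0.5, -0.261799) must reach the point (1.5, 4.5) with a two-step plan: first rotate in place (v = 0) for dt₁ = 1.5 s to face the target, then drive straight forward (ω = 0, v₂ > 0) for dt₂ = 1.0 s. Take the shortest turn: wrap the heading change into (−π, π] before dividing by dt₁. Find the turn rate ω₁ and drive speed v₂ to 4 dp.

heading to target = atan2(4.5−0.5, 1.5−4.5) = 2.2143
Δθ = wrap(2.2143 − -0.2618) = 2.4761; ω₁ = Δθ/dt₁ = 1.6507
distance = √((1.5−4.5)² + (4.5−0.5)²) = 5.0000; v₂ = distance/dt₂ = 5.0000

ω₁ = 1.6507, v₂ = 5.0000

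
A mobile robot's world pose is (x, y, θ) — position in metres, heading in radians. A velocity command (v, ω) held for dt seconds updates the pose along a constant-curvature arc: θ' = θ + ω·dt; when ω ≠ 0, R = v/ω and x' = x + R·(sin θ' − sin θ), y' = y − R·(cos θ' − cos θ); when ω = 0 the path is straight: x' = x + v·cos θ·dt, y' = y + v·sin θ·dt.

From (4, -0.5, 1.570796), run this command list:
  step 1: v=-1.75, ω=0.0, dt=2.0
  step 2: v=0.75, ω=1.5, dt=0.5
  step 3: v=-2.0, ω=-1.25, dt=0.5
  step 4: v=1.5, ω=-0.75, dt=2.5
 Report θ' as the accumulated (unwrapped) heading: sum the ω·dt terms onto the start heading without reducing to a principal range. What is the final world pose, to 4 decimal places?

step 1: θ'=1.5708 (straight) → pose (4.0000, -4.0000, 1.5708)
step 2: θ'=2.3208 (R=0.5000) → pose (3.8658, -3.6592, 2.3208)
step 3: θ'=1.6958 (R=1.6000) → pose (4.2827, -4.5503, 1.6958)
step 4: θ'=-0.1792 (R=-2.0000) → pose (6.6235, -2.3330, -0.1792)

(6.6235, -2.3330, -0.1792)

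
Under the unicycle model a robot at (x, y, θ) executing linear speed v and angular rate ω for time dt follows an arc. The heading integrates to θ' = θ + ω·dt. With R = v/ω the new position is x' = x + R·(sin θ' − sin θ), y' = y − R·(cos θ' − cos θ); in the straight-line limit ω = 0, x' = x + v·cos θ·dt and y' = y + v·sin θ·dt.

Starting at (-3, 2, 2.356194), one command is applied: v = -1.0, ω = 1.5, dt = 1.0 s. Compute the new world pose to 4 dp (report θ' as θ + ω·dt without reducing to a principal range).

(-2.0917, 1.9678, 3.8562)

θ' = 2.3562 + 1.5·1.0 = 3.8562
R = v/ω = -1.0/1.5 = -0.6667
x' = -3 + -0.6667·(sin 3.8562 − sin 2.3562) = -2.0917
y' = 2 − -0.6667·(cos 3.8562 − cos 2.3562) = 1.9678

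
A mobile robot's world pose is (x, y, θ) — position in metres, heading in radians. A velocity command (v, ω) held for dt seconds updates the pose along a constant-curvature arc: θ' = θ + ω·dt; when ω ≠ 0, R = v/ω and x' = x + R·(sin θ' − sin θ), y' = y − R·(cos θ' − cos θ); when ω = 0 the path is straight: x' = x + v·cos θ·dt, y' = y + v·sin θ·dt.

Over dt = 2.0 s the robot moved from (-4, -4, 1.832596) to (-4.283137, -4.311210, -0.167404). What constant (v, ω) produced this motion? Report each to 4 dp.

Δθ = -0.167404 − 1.832596 = -2.000000
ω = Δθ/dt = -2.000000/2.0 = -1.0000
R = −Δy/(cos θ' − cos θ) = 0.2500
v = R·ω = 0.2500·-1.0000 = -0.2500

v = -0.2500, ω = -1.0000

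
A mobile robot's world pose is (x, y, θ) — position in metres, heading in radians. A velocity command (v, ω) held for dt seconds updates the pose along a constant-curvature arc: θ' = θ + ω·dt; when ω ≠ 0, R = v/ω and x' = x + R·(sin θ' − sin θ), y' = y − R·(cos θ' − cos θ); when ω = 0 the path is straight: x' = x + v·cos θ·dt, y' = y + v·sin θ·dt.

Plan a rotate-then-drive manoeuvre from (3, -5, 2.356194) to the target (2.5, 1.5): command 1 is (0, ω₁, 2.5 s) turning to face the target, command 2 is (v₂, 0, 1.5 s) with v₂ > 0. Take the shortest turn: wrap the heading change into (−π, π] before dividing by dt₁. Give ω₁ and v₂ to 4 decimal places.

heading to target = atan2(1.5−-5, 2.5−3) = 1.6476
Δθ = wrap(1.6476 − 2.3562) = -0.7086; ω₁ = Δθ/dt₁ = -0.2835
distance = √((2.5−3)² + (1.5−-5)²) = 6.5192; v₂ = distance/dt₂ = 4.3461

ω₁ = -0.2835, v₂ = 4.3461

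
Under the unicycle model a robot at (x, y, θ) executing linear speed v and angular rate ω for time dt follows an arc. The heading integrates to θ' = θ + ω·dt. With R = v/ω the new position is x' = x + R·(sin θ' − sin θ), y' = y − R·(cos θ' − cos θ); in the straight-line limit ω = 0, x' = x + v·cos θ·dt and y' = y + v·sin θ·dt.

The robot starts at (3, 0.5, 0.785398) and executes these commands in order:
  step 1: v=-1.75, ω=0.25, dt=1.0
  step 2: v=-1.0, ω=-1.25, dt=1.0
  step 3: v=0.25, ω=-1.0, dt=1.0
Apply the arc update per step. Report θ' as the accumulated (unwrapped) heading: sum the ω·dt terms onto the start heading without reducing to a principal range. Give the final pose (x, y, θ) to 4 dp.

step 1: θ'=1.0354 (R=-7.0000) → pose (1.9293, -0.8785, 1.0354)
step 2: θ'=-0.2146 (R=0.8000) → pose (1.0709, -1.2520, -0.2146)
step 3: θ'=-1.2146 (R=-0.2500) → pose (1.2519, -1.4091, -1.2146)

(1.2519, -1.4091, -1.2146)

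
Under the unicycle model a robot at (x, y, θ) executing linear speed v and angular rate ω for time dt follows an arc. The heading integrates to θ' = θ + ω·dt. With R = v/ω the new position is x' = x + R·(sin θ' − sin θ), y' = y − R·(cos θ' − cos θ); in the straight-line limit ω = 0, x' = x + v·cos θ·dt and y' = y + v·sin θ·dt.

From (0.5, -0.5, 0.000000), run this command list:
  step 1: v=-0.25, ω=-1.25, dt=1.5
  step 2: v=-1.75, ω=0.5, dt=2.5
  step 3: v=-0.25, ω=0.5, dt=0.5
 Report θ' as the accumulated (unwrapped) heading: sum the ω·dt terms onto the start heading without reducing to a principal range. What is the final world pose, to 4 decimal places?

step 1: θ'=-1.8750 (R=0.2000) → pose (0.3092, -0.2401, -1.8750)
step 2: θ'=-0.6250 (R=-3.5000) → pose (-0.9823, 3.6466, -0.6250)
step 3: θ'=-0.3750 (R=-0.5000) → pose (-1.0917, 3.7064, -0.3750)

(-1.0917, 3.7064, -0.3750)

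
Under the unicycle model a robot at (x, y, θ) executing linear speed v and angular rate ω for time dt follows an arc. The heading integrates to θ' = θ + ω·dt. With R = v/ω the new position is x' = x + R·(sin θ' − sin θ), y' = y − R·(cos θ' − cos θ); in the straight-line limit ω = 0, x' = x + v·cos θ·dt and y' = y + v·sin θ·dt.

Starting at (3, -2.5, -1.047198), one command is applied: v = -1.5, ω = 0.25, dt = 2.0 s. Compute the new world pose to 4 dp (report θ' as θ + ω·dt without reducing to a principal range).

θ' = -1.0472 + 0.25·2.0 = -0.5472
R = v/ω = -1.5/0.25 = -6.0000
x' = 3 + -6.0000·(sin -0.5472 − sin -1.0472) = 0.9256
y' = -2.5 − -6.0000·(cos -0.5472 − cos -1.0472) = -0.3761

(0.9256, -0.3761, -0.5472)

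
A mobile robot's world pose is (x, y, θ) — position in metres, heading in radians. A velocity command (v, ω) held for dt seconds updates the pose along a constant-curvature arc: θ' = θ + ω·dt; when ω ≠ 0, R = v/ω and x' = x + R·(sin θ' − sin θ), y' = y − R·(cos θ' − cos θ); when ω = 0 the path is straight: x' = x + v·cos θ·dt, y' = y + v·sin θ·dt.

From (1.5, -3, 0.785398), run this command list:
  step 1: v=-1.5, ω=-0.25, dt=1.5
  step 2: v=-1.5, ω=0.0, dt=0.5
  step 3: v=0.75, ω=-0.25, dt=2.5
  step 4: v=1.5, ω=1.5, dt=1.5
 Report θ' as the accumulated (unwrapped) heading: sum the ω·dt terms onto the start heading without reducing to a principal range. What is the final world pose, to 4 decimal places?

(1.9062, -2.9529, 2.0354)

step 1: θ'=0.4104 (R=6.0000) → pose (-0.3488, -4.2591, 0.4104)
step 2: θ'=0.4104 (straight) → pose (-1.0365, -4.5584, 0.4104)
step 3: θ'=-0.2146 (R=-3.0000) → pose (0.7993, -4.3781, -0.2146)
step 4: θ'=2.0354 (R=1.0000) → pose (1.9062, -2.9529, 2.0354)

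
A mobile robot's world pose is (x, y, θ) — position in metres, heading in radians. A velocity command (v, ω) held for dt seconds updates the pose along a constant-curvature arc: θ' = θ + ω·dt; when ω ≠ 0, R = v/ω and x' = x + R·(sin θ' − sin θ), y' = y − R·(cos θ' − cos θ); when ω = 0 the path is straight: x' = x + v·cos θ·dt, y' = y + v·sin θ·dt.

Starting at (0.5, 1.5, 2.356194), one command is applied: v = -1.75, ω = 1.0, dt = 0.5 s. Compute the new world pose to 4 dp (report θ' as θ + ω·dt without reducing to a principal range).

(1.2447, 1.0582, 2.8562)

θ' = 2.3562 + 1.0·0.5 = 2.8562
R = v/ω = -1.75/1.0 = -1.7500
x' = 0.5 + -1.7500·(sin 2.8562 − sin 2.3562) = 1.2447
y' = 1.5 − -1.7500·(cos 2.8562 − cos 2.3562) = 1.0582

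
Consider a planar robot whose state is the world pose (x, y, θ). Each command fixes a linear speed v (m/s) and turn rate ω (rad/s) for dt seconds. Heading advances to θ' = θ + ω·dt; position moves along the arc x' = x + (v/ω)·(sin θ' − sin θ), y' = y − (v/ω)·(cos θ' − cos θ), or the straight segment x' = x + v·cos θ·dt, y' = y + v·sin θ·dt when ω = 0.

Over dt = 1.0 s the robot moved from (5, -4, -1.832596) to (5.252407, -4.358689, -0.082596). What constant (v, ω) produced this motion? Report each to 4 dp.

Δθ = -0.082596 − -1.832596 = 1.750000
ω = Δθ/dt = 1.750000/1.0 = 1.7500
R = −Δy/(cos θ' − cos θ) = 0.2857
v = R·ω = 0.2857·1.7500 = 0.5000

v = 0.5000, ω = 1.7500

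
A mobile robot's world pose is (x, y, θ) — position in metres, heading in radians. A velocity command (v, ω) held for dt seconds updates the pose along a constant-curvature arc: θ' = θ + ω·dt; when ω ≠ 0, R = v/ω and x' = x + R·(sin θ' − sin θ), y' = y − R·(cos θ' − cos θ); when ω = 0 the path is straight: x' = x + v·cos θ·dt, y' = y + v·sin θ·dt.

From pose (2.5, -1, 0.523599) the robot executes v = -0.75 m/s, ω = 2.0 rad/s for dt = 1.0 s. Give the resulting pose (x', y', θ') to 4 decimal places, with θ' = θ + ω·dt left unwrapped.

(2.4702, -1.6304, 2.5236)

θ' = 0.5236 + 2.0·1.0 = 2.5236
R = v/ω = -0.75/2.0 = -0.3750
x' = 2.5 + -0.3750·(sin 2.5236 − sin 0.5236) = 2.4702
y' = -1 − -0.3750·(cos 2.5236 − cos 0.5236) = -1.6304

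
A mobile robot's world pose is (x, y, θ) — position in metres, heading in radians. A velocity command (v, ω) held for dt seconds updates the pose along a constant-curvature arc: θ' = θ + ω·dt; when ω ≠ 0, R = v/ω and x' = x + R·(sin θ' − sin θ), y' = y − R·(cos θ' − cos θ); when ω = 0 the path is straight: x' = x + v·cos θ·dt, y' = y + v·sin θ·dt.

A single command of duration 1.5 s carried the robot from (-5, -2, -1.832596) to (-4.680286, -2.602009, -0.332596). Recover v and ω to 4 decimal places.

v = 0.5000, ω = 1.0000

Δθ = -0.332596 − -1.832596 = 1.500000
ω = Δθ/dt = 1.500000/1.5 = 1.0000
R = −Δy/(cos θ' − cos θ) = 0.5000
v = R·ω = 0.5000·1.0000 = 0.5000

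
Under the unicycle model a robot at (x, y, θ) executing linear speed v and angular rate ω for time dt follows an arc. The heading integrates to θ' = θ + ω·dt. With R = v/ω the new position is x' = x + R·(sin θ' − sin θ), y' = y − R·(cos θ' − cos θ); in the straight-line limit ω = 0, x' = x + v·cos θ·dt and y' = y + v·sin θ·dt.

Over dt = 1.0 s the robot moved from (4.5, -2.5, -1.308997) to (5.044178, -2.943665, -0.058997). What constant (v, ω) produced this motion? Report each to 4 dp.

v = 0.7500, ω = 1.2500

Δθ = -0.058997 − -1.308997 = 1.250000
ω = Δθ/dt = 1.250000/1.0 = 1.2500
R = Δx/(sin θ' − sin θ) = 0.6000
v = R·ω = 0.6000·1.2500 = 0.7500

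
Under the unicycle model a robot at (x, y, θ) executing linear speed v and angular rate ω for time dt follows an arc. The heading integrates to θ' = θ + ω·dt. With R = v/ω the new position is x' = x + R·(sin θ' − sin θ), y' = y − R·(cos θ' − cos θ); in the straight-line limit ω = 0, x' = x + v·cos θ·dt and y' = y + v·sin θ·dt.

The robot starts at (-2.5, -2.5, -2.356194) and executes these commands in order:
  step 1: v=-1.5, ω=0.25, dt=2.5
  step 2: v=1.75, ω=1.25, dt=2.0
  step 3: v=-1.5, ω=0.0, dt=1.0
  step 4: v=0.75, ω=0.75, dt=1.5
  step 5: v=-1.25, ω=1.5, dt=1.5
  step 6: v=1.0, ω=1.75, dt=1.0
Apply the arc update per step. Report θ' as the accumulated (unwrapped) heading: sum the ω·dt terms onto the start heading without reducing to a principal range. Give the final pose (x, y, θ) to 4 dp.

step 1: θ'=-1.7312 (R=-6.0000) → pose (-0.8197, 0.7844, -1.7312)
step 2: θ'=0.7688 (R=1.4000) → pose (1.5358, -0.4455, 0.7688)
step 3: θ'=0.7688 (straight) → pose (0.4576, -1.4884, 0.7688)
step 4: θ'=1.8938 (R=1.0000) → pose (0.7107, -0.4522, 1.8938)
step 5: θ'=4.1438 (R=-0.8333) → pose (2.2031, -0.6364, 4.1438)
step 6: θ'=5.8938 (R=0.5714) → pose (2.4677, -1.4727, 5.8938)

(2.4677, -1.4727, 5.8938)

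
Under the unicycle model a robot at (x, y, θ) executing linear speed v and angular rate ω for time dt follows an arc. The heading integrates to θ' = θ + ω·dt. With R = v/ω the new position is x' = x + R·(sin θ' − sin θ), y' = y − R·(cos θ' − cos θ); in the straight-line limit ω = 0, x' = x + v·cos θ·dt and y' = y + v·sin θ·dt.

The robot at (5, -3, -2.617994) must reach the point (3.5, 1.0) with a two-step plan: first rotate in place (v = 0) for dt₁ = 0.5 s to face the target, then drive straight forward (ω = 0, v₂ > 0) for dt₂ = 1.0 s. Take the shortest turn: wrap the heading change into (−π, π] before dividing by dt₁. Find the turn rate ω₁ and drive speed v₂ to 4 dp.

heading to target = atan2(1−-3, 3.5−5) = 1.9296
Δθ = wrap(1.9296 − -2.6180) = -1.7356; ω₁ = Δθ/dt₁ = -3.4712
distance = √((3.5−5)² + (1−-3)²) = 4.2720; v₂ = distance/dt₂ = 4.2720

ω₁ = -3.4712, v₂ = 4.2720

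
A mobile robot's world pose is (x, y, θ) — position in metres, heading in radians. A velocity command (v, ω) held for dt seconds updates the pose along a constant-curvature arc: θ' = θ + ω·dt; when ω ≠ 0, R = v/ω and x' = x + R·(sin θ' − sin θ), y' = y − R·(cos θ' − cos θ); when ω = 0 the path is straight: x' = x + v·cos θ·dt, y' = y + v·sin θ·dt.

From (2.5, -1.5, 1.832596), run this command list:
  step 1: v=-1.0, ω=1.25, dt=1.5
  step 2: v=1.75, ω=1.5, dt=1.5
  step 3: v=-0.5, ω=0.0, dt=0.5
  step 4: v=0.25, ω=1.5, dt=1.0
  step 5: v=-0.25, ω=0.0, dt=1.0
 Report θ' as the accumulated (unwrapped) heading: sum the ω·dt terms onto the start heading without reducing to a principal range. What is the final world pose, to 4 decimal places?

step 1: θ'=3.7076 (R=-0.8000) → pose (3.7018, -1.9682, 3.7076)
step 2: θ'=5.9576 (R=1.1667) → pose (3.9542, -4.0583, 5.9576)
step 3: θ'=5.9576 (straight) → pose (3.7173, -3.9783, 5.9576)
step 4: θ'=7.4576 (R=0.1667) → pose (3.9244, -3.8848, 7.4576)
step 5: θ'=7.4576 (straight) → pose (3.8279, -4.1154, 7.4576)

(3.8279, -4.1154, 7.4576)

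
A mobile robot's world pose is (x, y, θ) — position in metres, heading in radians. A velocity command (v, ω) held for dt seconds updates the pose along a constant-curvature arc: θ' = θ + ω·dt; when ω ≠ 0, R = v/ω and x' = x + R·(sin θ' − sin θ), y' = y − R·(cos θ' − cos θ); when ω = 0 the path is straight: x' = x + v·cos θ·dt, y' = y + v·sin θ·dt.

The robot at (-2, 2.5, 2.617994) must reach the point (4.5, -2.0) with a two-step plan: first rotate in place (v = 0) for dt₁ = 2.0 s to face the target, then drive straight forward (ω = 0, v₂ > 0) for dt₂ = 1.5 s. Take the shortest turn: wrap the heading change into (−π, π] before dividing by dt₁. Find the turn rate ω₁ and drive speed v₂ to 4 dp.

heading to target = atan2(-2−2.5, 4.5−-2) = -0.6055
Δθ = wrap(-0.6055 − 2.6180) = 3.0596; ω₁ = Δθ/dt₁ = 1.5298
distance = √((4.5−-2)² + (-2−2.5)²) = 7.9057; v₂ = distance/dt₂ = 5.2705

ω₁ = 1.5298, v₂ = 5.2705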